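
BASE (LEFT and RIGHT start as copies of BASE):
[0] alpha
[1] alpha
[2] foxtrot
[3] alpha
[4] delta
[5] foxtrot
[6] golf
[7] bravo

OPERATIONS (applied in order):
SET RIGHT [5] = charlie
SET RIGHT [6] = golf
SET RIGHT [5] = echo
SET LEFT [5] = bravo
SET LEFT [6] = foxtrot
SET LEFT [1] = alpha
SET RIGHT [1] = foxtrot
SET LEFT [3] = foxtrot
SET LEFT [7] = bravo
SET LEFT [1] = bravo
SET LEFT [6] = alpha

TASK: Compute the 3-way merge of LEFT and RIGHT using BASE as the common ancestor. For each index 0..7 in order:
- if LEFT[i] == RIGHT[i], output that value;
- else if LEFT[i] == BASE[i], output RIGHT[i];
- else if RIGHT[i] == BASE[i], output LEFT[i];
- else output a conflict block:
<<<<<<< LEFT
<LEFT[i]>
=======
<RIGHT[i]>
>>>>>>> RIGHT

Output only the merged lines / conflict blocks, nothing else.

Answer: alpha
<<<<<<< LEFT
bravo
=======
foxtrot
>>>>>>> RIGHT
foxtrot
foxtrot
delta
<<<<<<< LEFT
bravo
=======
echo
>>>>>>> RIGHT
alpha
bravo

Derivation:
Final LEFT:  [alpha, bravo, foxtrot, foxtrot, delta, bravo, alpha, bravo]
Final RIGHT: [alpha, foxtrot, foxtrot, alpha, delta, echo, golf, bravo]
i=0: L=alpha R=alpha -> agree -> alpha
i=1: BASE=alpha L=bravo R=foxtrot all differ -> CONFLICT
i=2: L=foxtrot R=foxtrot -> agree -> foxtrot
i=3: L=foxtrot, R=alpha=BASE -> take LEFT -> foxtrot
i=4: L=delta R=delta -> agree -> delta
i=5: BASE=foxtrot L=bravo R=echo all differ -> CONFLICT
i=6: L=alpha, R=golf=BASE -> take LEFT -> alpha
i=7: L=bravo R=bravo -> agree -> bravo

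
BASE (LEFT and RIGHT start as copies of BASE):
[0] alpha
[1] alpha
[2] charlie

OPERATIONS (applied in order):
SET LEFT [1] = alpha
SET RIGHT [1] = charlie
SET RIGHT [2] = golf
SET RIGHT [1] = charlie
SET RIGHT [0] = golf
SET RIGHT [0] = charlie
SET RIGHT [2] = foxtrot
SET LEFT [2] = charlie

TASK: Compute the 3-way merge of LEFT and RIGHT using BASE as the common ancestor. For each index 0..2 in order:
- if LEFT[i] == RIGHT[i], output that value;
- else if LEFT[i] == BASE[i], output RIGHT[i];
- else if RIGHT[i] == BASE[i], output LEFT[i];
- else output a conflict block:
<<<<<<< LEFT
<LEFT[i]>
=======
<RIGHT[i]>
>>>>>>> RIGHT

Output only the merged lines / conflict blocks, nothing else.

Final LEFT:  [alpha, alpha, charlie]
Final RIGHT: [charlie, charlie, foxtrot]
i=0: L=alpha=BASE, R=charlie -> take RIGHT -> charlie
i=1: L=alpha=BASE, R=charlie -> take RIGHT -> charlie
i=2: L=charlie=BASE, R=foxtrot -> take RIGHT -> foxtrot

Answer: charlie
charlie
foxtrot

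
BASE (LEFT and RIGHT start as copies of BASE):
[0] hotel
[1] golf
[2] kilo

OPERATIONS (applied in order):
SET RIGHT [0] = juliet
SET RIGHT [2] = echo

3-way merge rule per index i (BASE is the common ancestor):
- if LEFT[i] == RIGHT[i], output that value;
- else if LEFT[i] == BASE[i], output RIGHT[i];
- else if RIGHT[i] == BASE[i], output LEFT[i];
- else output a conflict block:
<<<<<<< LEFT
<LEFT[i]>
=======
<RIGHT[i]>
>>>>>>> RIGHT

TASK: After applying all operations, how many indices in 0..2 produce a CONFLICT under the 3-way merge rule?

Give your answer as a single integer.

Answer: 0

Derivation:
Final LEFT:  [hotel, golf, kilo]
Final RIGHT: [juliet, golf, echo]
i=0: L=hotel=BASE, R=juliet -> take RIGHT -> juliet
i=1: L=golf R=golf -> agree -> golf
i=2: L=kilo=BASE, R=echo -> take RIGHT -> echo
Conflict count: 0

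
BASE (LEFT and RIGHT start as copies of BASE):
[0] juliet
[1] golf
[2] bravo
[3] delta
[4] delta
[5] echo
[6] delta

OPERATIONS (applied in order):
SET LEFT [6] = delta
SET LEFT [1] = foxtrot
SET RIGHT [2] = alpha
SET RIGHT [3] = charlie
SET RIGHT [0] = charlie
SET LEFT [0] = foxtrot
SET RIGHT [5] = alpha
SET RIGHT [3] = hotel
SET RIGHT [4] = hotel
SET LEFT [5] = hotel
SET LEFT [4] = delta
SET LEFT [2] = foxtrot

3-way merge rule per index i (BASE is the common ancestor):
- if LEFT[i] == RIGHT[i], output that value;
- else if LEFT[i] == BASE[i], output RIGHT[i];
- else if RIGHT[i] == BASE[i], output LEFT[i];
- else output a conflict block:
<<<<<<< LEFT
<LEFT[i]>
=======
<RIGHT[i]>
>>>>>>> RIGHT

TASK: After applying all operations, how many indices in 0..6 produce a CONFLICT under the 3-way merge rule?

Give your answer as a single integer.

Answer: 3

Derivation:
Final LEFT:  [foxtrot, foxtrot, foxtrot, delta, delta, hotel, delta]
Final RIGHT: [charlie, golf, alpha, hotel, hotel, alpha, delta]
i=0: BASE=juliet L=foxtrot R=charlie all differ -> CONFLICT
i=1: L=foxtrot, R=golf=BASE -> take LEFT -> foxtrot
i=2: BASE=bravo L=foxtrot R=alpha all differ -> CONFLICT
i=3: L=delta=BASE, R=hotel -> take RIGHT -> hotel
i=4: L=delta=BASE, R=hotel -> take RIGHT -> hotel
i=5: BASE=echo L=hotel R=alpha all differ -> CONFLICT
i=6: L=delta R=delta -> agree -> delta
Conflict count: 3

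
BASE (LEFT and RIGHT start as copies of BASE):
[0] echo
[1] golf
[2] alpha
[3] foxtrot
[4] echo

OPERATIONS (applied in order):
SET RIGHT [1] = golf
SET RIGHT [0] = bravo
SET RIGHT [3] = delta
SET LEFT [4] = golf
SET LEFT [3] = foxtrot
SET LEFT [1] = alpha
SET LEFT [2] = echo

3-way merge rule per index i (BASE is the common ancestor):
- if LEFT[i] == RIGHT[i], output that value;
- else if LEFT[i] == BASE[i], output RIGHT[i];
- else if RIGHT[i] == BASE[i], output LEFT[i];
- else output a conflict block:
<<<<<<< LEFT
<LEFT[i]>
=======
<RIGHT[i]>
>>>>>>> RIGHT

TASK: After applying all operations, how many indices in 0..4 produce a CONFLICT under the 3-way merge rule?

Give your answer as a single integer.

Final LEFT:  [echo, alpha, echo, foxtrot, golf]
Final RIGHT: [bravo, golf, alpha, delta, echo]
i=0: L=echo=BASE, R=bravo -> take RIGHT -> bravo
i=1: L=alpha, R=golf=BASE -> take LEFT -> alpha
i=2: L=echo, R=alpha=BASE -> take LEFT -> echo
i=3: L=foxtrot=BASE, R=delta -> take RIGHT -> delta
i=4: L=golf, R=echo=BASE -> take LEFT -> golf
Conflict count: 0

Answer: 0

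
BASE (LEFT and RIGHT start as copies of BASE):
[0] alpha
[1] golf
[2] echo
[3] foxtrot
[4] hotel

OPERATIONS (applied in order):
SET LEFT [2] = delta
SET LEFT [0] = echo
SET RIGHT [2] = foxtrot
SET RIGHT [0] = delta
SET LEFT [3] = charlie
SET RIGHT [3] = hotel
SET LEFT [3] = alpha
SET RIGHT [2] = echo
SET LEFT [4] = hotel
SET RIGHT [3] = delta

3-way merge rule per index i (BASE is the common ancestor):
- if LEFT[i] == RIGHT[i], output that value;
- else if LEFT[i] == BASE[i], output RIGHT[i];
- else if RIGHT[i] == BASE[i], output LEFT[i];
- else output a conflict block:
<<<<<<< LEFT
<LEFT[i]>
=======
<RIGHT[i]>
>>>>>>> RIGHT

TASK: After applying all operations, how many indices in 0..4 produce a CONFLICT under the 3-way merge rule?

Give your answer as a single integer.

Final LEFT:  [echo, golf, delta, alpha, hotel]
Final RIGHT: [delta, golf, echo, delta, hotel]
i=0: BASE=alpha L=echo R=delta all differ -> CONFLICT
i=1: L=golf R=golf -> agree -> golf
i=2: L=delta, R=echo=BASE -> take LEFT -> delta
i=3: BASE=foxtrot L=alpha R=delta all differ -> CONFLICT
i=4: L=hotel R=hotel -> agree -> hotel
Conflict count: 2

Answer: 2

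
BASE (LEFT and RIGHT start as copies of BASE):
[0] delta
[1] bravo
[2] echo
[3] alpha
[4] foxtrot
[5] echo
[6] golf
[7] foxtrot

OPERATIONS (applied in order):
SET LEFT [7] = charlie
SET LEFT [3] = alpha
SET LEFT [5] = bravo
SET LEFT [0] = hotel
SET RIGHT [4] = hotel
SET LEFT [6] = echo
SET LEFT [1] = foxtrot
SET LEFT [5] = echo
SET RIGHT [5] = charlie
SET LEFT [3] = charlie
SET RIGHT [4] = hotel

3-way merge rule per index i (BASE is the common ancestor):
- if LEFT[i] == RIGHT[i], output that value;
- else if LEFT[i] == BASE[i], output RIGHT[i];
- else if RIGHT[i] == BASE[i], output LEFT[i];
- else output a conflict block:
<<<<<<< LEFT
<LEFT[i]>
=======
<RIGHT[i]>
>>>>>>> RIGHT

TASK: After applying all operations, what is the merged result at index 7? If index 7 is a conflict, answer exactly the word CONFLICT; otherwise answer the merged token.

Final LEFT:  [hotel, foxtrot, echo, charlie, foxtrot, echo, echo, charlie]
Final RIGHT: [delta, bravo, echo, alpha, hotel, charlie, golf, foxtrot]
i=0: L=hotel, R=delta=BASE -> take LEFT -> hotel
i=1: L=foxtrot, R=bravo=BASE -> take LEFT -> foxtrot
i=2: L=echo R=echo -> agree -> echo
i=3: L=charlie, R=alpha=BASE -> take LEFT -> charlie
i=4: L=foxtrot=BASE, R=hotel -> take RIGHT -> hotel
i=5: L=echo=BASE, R=charlie -> take RIGHT -> charlie
i=6: L=echo, R=golf=BASE -> take LEFT -> echo
i=7: L=charlie, R=foxtrot=BASE -> take LEFT -> charlie
Index 7 -> charlie

Answer: charlie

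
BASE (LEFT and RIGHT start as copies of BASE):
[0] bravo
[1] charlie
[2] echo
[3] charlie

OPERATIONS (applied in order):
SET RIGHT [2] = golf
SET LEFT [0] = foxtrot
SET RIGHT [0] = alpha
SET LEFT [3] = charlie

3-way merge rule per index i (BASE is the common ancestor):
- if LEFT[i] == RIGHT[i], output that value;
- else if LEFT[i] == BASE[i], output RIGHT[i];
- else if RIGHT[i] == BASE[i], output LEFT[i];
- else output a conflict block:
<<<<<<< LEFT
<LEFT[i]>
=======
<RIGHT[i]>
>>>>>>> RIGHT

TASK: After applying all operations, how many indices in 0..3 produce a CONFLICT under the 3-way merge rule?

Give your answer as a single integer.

Final LEFT:  [foxtrot, charlie, echo, charlie]
Final RIGHT: [alpha, charlie, golf, charlie]
i=0: BASE=bravo L=foxtrot R=alpha all differ -> CONFLICT
i=1: L=charlie R=charlie -> agree -> charlie
i=2: L=echo=BASE, R=golf -> take RIGHT -> golf
i=3: L=charlie R=charlie -> agree -> charlie
Conflict count: 1

Answer: 1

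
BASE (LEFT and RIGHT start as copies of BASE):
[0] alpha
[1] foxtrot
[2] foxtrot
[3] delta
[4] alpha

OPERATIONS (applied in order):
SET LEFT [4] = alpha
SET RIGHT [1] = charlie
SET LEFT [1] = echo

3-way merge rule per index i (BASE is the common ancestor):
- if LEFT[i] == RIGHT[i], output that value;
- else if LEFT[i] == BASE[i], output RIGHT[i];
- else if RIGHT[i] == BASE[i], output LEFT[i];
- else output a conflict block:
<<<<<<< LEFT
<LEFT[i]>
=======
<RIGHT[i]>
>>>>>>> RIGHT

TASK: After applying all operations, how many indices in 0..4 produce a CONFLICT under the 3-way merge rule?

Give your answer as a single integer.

Answer: 1

Derivation:
Final LEFT:  [alpha, echo, foxtrot, delta, alpha]
Final RIGHT: [alpha, charlie, foxtrot, delta, alpha]
i=0: L=alpha R=alpha -> agree -> alpha
i=1: BASE=foxtrot L=echo R=charlie all differ -> CONFLICT
i=2: L=foxtrot R=foxtrot -> agree -> foxtrot
i=3: L=delta R=delta -> agree -> delta
i=4: L=alpha R=alpha -> agree -> alpha
Conflict count: 1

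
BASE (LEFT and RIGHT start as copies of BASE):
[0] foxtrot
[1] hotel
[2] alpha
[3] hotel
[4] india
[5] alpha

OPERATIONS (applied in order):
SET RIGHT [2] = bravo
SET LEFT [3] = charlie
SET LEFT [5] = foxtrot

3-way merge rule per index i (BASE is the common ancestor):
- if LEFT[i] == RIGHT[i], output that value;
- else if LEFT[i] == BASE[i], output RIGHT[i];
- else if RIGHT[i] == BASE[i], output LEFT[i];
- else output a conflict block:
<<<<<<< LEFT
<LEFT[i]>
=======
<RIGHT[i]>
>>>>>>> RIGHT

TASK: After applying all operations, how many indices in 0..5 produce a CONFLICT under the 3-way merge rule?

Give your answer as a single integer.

Answer: 0

Derivation:
Final LEFT:  [foxtrot, hotel, alpha, charlie, india, foxtrot]
Final RIGHT: [foxtrot, hotel, bravo, hotel, india, alpha]
i=0: L=foxtrot R=foxtrot -> agree -> foxtrot
i=1: L=hotel R=hotel -> agree -> hotel
i=2: L=alpha=BASE, R=bravo -> take RIGHT -> bravo
i=3: L=charlie, R=hotel=BASE -> take LEFT -> charlie
i=4: L=india R=india -> agree -> india
i=5: L=foxtrot, R=alpha=BASE -> take LEFT -> foxtrot
Conflict count: 0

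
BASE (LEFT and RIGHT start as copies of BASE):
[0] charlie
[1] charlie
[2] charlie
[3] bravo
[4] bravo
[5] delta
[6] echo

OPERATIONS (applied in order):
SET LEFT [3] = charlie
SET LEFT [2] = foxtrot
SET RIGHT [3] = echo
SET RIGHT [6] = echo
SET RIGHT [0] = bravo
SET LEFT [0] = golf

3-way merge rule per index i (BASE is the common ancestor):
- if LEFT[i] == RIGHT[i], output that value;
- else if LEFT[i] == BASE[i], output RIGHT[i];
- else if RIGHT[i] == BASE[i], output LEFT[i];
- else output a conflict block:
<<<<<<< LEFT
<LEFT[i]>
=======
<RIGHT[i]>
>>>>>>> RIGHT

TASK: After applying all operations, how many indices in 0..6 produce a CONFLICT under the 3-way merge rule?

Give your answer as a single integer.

Answer: 2

Derivation:
Final LEFT:  [golf, charlie, foxtrot, charlie, bravo, delta, echo]
Final RIGHT: [bravo, charlie, charlie, echo, bravo, delta, echo]
i=0: BASE=charlie L=golf R=bravo all differ -> CONFLICT
i=1: L=charlie R=charlie -> agree -> charlie
i=2: L=foxtrot, R=charlie=BASE -> take LEFT -> foxtrot
i=3: BASE=bravo L=charlie R=echo all differ -> CONFLICT
i=4: L=bravo R=bravo -> agree -> bravo
i=5: L=delta R=delta -> agree -> delta
i=6: L=echo R=echo -> agree -> echo
Conflict count: 2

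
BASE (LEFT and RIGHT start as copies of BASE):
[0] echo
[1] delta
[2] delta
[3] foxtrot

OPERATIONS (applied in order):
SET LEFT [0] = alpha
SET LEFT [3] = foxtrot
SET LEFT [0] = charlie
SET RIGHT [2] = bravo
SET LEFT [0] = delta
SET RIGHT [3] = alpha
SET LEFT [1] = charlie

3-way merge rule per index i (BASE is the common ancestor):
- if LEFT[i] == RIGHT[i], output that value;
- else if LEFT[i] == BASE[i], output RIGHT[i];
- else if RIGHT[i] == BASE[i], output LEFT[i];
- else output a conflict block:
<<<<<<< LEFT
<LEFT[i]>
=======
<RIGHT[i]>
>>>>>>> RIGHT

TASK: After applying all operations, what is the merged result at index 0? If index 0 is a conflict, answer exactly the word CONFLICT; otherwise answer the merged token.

Answer: delta

Derivation:
Final LEFT:  [delta, charlie, delta, foxtrot]
Final RIGHT: [echo, delta, bravo, alpha]
i=0: L=delta, R=echo=BASE -> take LEFT -> delta
i=1: L=charlie, R=delta=BASE -> take LEFT -> charlie
i=2: L=delta=BASE, R=bravo -> take RIGHT -> bravo
i=3: L=foxtrot=BASE, R=alpha -> take RIGHT -> alpha
Index 0 -> delta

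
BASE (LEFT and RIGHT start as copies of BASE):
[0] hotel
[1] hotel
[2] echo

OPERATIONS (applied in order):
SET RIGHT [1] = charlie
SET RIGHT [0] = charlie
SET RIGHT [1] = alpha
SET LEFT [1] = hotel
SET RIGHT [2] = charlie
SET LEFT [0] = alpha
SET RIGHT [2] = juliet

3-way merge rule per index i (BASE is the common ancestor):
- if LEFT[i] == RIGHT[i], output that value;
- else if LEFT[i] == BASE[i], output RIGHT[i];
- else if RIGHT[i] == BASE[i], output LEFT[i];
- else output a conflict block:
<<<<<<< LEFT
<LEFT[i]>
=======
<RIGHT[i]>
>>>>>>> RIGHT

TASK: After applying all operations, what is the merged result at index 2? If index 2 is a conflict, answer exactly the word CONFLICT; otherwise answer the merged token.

Answer: juliet

Derivation:
Final LEFT:  [alpha, hotel, echo]
Final RIGHT: [charlie, alpha, juliet]
i=0: BASE=hotel L=alpha R=charlie all differ -> CONFLICT
i=1: L=hotel=BASE, R=alpha -> take RIGHT -> alpha
i=2: L=echo=BASE, R=juliet -> take RIGHT -> juliet
Index 2 -> juliet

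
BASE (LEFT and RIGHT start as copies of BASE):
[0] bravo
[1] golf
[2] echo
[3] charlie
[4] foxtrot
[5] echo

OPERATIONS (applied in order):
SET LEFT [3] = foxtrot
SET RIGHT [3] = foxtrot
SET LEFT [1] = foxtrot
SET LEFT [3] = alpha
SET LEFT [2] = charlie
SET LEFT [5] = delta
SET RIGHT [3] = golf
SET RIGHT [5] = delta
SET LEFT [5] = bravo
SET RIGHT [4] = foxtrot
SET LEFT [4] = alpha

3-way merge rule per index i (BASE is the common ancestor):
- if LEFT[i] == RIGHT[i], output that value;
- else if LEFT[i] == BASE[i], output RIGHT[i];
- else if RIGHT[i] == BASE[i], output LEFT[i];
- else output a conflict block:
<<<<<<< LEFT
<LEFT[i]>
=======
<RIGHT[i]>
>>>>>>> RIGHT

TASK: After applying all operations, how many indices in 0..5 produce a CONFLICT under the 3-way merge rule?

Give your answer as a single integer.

Final LEFT:  [bravo, foxtrot, charlie, alpha, alpha, bravo]
Final RIGHT: [bravo, golf, echo, golf, foxtrot, delta]
i=0: L=bravo R=bravo -> agree -> bravo
i=1: L=foxtrot, R=golf=BASE -> take LEFT -> foxtrot
i=2: L=charlie, R=echo=BASE -> take LEFT -> charlie
i=3: BASE=charlie L=alpha R=golf all differ -> CONFLICT
i=4: L=alpha, R=foxtrot=BASE -> take LEFT -> alpha
i=5: BASE=echo L=bravo R=delta all differ -> CONFLICT
Conflict count: 2

Answer: 2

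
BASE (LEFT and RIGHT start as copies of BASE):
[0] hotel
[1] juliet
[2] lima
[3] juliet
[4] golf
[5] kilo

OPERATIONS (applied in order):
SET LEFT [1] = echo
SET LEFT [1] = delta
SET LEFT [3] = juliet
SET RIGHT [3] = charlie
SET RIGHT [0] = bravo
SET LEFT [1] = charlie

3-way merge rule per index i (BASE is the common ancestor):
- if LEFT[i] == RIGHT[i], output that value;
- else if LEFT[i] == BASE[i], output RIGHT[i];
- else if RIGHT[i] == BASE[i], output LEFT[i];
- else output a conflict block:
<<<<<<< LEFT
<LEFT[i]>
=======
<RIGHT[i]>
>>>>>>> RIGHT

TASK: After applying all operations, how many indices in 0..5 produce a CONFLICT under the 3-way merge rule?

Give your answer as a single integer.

Answer: 0

Derivation:
Final LEFT:  [hotel, charlie, lima, juliet, golf, kilo]
Final RIGHT: [bravo, juliet, lima, charlie, golf, kilo]
i=0: L=hotel=BASE, R=bravo -> take RIGHT -> bravo
i=1: L=charlie, R=juliet=BASE -> take LEFT -> charlie
i=2: L=lima R=lima -> agree -> lima
i=3: L=juliet=BASE, R=charlie -> take RIGHT -> charlie
i=4: L=golf R=golf -> agree -> golf
i=5: L=kilo R=kilo -> agree -> kilo
Conflict count: 0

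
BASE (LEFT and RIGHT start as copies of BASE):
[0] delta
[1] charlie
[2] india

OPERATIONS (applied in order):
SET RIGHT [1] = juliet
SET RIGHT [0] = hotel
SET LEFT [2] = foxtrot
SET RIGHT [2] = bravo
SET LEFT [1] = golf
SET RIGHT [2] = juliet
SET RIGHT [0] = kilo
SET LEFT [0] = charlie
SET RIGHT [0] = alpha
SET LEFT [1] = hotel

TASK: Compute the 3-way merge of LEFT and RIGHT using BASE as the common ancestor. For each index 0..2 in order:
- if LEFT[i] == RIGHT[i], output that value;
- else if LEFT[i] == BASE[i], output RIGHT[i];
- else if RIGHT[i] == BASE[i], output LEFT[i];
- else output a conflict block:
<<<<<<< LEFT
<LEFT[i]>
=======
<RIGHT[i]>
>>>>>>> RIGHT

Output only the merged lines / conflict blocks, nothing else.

Final LEFT:  [charlie, hotel, foxtrot]
Final RIGHT: [alpha, juliet, juliet]
i=0: BASE=delta L=charlie R=alpha all differ -> CONFLICT
i=1: BASE=charlie L=hotel R=juliet all differ -> CONFLICT
i=2: BASE=india L=foxtrot R=juliet all differ -> CONFLICT

Answer: <<<<<<< LEFT
charlie
=======
alpha
>>>>>>> RIGHT
<<<<<<< LEFT
hotel
=======
juliet
>>>>>>> RIGHT
<<<<<<< LEFT
foxtrot
=======
juliet
>>>>>>> RIGHT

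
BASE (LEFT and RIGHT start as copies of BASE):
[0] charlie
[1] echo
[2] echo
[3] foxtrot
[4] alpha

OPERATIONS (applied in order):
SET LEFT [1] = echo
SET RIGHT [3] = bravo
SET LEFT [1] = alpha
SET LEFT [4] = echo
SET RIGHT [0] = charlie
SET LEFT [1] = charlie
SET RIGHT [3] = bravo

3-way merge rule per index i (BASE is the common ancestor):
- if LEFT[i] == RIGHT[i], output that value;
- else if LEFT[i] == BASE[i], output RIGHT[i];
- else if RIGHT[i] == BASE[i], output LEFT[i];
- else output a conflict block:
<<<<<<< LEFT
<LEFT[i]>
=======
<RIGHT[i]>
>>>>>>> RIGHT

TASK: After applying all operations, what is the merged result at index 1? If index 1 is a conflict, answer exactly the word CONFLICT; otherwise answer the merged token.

Answer: charlie

Derivation:
Final LEFT:  [charlie, charlie, echo, foxtrot, echo]
Final RIGHT: [charlie, echo, echo, bravo, alpha]
i=0: L=charlie R=charlie -> agree -> charlie
i=1: L=charlie, R=echo=BASE -> take LEFT -> charlie
i=2: L=echo R=echo -> agree -> echo
i=3: L=foxtrot=BASE, R=bravo -> take RIGHT -> bravo
i=4: L=echo, R=alpha=BASE -> take LEFT -> echo
Index 1 -> charlie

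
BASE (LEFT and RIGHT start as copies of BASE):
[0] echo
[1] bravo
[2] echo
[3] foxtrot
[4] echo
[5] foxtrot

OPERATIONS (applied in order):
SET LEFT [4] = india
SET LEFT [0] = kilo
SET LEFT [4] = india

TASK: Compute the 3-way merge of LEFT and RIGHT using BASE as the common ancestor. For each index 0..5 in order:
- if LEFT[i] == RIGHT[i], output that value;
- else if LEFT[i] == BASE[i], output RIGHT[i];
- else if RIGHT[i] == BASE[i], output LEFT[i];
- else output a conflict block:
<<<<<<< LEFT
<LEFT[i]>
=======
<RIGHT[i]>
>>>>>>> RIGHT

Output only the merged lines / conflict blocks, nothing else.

Final LEFT:  [kilo, bravo, echo, foxtrot, india, foxtrot]
Final RIGHT: [echo, bravo, echo, foxtrot, echo, foxtrot]
i=0: L=kilo, R=echo=BASE -> take LEFT -> kilo
i=1: L=bravo R=bravo -> agree -> bravo
i=2: L=echo R=echo -> agree -> echo
i=3: L=foxtrot R=foxtrot -> agree -> foxtrot
i=4: L=india, R=echo=BASE -> take LEFT -> india
i=5: L=foxtrot R=foxtrot -> agree -> foxtrot

Answer: kilo
bravo
echo
foxtrot
india
foxtrot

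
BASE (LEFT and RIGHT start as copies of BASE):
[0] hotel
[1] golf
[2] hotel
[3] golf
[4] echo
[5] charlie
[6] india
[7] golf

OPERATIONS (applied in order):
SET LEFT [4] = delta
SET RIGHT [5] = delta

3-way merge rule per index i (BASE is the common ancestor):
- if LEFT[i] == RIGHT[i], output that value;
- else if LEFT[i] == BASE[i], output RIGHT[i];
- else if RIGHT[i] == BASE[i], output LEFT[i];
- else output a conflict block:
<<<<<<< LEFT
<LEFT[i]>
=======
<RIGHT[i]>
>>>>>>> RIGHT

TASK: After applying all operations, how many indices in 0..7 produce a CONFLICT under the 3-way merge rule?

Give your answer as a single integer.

Final LEFT:  [hotel, golf, hotel, golf, delta, charlie, india, golf]
Final RIGHT: [hotel, golf, hotel, golf, echo, delta, india, golf]
i=0: L=hotel R=hotel -> agree -> hotel
i=1: L=golf R=golf -> agree -> golf
i=2: L=hotel R=hotel -> agree -> hotel
i=3: L=golf R=golf -> agree -> golf
i=4: L=delta, R=echo=BASE -> take LEFT -> delta
i=5: L=charlie=BASE, R=delta -> take RIGHT -> delta
i=6: L=india R=india -> agree -> india
i=7: L=golf R=golf -> agree -> golf
Conflict count: 0

Answer: 0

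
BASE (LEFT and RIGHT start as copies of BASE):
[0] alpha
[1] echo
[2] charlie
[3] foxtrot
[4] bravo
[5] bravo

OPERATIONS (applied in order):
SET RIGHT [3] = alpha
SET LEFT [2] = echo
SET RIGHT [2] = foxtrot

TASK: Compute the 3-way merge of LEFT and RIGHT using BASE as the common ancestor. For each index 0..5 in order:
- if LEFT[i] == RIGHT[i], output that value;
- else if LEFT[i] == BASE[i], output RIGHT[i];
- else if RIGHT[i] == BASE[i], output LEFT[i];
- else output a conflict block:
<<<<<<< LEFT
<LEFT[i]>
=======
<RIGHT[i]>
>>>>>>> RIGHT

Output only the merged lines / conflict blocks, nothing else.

Final LEFT:  [alpha, echo, echo, foxtrot, bravo, bravo]
Final RIGHT: [alpha, echo, foxtrot, alpha, bravo, bravo]
i=0: L=alpha R=alpha -> agree -> alpha
i=1: L=echo R=echo -> agree -> echo
i=2: BASE=charlie L=echo R=foxtrot all differ -> CONFLICT
i=3: L=foxtrot=BASE, R=alpha -> take RIGHT -> alpha
i=4: L=bravo R=bravo -> agree -> bravo
i=5: L=bravo R=bravo -> agree -> bravo

Answer: alpha
echo
<<<<<<< LEFT
echo
=======
foxtrot
>>>>>>> RIGHT
alpha
bravo
bravo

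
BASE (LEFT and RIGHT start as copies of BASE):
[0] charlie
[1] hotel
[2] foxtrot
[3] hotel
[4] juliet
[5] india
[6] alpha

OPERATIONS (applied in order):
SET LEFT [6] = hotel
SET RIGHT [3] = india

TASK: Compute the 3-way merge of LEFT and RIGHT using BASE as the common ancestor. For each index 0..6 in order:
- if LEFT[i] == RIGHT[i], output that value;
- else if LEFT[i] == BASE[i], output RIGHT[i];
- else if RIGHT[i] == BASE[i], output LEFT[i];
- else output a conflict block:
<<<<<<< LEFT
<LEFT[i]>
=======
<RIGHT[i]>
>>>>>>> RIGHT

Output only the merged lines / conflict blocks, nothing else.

Final LEFT:  [charlie, hotel, foxtrot, hotel, juliet, india, hotel]
Final RIGHT: [charlie, hotel, foxtrot, india, juliet, india, alpha]
i=0: L=charlie R=charlie -> agree -> charlie
i=1: L=hotel R=hotel -> agree -> hotel
i=2: L=foxtrot R=foxtrot -> agree -> foxtrot
i=3: L=hotel=BASE, R=india -> take RIGHT -> india
i=4: L=juliet R=juliet -> agree -> juliet
i=5: L=india R=india -> agree -> india
i=6: L=hotel, R=alpha=BASE -> take LEFT -> hotel

Answer: charlie
hotel
foxtrot
india
juliet
india
hotel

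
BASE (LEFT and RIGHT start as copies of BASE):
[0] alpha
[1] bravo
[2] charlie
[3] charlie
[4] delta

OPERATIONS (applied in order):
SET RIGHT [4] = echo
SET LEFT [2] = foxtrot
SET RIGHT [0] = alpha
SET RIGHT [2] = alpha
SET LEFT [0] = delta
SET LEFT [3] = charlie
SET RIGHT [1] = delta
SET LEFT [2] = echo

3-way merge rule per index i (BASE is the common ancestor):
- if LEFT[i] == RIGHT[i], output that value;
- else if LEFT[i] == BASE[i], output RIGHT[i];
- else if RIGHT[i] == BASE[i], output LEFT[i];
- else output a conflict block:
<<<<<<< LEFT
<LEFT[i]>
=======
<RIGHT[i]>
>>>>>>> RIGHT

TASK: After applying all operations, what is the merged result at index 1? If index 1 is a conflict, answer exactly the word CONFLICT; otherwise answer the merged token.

Answer: delta

Derivation:
Final LEFT:  [delta, bravo, echo, charlie, delta]
Final RIGHT: [alpha, delta, alpha, charlie, echo]
i=0: L=delta, R=alpha=BASE -> take LEFT -> delta
i=1: L=bravo=BASE, R=delta -> take RIGHT -> delta
i=2: BASE=charlie L=echo R=alpha all differ -> CONFLICT
i=3: L=charlie R=charlie -> agree -> charlie
i=4: L=delta=BASE, R=echo -> take RIGHT -> echo
Index 1 -> delta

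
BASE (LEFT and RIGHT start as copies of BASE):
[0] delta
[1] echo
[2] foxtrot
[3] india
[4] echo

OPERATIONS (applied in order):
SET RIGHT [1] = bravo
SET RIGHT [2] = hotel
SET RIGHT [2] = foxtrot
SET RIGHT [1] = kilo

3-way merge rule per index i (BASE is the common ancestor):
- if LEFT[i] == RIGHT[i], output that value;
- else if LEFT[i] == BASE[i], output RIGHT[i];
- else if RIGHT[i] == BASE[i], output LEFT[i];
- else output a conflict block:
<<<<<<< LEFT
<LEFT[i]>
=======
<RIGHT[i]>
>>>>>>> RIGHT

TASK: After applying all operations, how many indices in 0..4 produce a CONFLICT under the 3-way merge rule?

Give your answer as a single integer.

Answer: 0

Derivation:
Final LEFT:  [delta, echo, foxtrot, india, echo]
Final RIGHT: [delta, kilo, foxtrot, india, echo]
i=0: L=delta R=delta -> agree -> delta
i=1: L=echo=BASE, R=kilo -> take RIGHT -> kilo
i=2: L=foxtrot R=foxtrot -> agree -> foxtrot
i=3: L=india R=india -> agree -> india
i=4: L=echo R=echo -> agree -> echo
Conflict count: 0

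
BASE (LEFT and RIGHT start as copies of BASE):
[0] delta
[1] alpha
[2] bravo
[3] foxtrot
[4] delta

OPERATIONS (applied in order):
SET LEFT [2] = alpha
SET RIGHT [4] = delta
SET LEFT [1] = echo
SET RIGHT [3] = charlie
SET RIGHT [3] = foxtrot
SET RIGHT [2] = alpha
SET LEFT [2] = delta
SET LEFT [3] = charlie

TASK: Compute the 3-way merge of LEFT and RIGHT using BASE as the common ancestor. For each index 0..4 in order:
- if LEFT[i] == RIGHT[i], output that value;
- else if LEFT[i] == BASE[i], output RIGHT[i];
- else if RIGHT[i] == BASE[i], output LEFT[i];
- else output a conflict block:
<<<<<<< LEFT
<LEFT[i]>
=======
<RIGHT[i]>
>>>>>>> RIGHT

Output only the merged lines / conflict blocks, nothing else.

Answer: delta
echo
<<<<<<< LEFT
delta
=======
alpha
>>>>>>> RIGHT
charlie
delta

Derivation:
Final LEFT:  [delta, echo, delta, charlie, delta]
Final RIGHT: [delta, alpha, alpha, foxtrot, delta]
i=0: L=delta R=delta -> agree -> delta
i=1: L=echo, R=alpha=BASE -> take LEFT -> echo
i=2: BASE=bravo L=delta R=alpha all differ -> CONFLICT
i=3: L=charlie, R=foxtrot=BASE -> take LEFT -> charlie
i=4: L=delta R=delta -> agree -> delta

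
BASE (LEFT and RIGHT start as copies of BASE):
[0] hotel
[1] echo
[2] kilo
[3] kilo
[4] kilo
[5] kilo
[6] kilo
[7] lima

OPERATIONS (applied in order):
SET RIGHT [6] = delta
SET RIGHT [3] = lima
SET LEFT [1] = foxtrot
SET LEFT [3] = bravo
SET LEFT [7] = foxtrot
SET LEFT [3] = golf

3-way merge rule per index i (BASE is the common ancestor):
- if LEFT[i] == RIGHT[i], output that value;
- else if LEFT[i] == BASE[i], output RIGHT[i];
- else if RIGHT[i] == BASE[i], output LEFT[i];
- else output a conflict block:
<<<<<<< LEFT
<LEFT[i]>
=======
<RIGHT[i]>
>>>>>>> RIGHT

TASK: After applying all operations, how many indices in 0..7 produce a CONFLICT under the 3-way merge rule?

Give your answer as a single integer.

Final LEFT:  [hotel, foxtrot, kilo, golf, kilo, kilo, kilo, foxtrot]
Final RIGHT: [hotel, echo, kilo, lima, kilo, kilo, delta, lima]
i=0: L=hotel R=hotel -> agree -> hotel
i=1: L=foxtrot, R=echo=BASE -> take LEFT -> foxtrot
i=2: L=kilo R=kilo -> agree -> kilo
i=3: BASE=kilo L=golf R=lima all differ -> CONFLICT
i=4: L=kilo R=kilo -> agree -> kilo
i=5: L=kilo R=kilo -> agree -> kilo
i=6: L=kilo=BASE, R=delta -> take RIGHT -> delta
i=7: L=foxtrot, R=lima=BASE -> take LEFT -> foxtrot
Conflict count: 1

Answer: 1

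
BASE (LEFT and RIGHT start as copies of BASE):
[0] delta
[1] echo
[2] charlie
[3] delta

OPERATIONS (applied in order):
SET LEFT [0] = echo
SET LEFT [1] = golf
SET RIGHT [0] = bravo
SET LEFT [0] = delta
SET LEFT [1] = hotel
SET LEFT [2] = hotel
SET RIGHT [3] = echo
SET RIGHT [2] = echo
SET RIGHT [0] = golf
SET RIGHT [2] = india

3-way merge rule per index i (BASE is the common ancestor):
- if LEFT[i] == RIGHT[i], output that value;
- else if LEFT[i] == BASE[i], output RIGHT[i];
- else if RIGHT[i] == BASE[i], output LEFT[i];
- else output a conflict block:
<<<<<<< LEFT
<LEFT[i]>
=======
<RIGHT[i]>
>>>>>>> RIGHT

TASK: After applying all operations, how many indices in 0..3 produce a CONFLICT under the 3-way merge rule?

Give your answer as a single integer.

Answer: 1

Derivation:
Final LEFT:  [delta, hotel, hotel, delta]
Final RIGHT: [golf, echo, india, echo]
i=0: L=delta=BASE, R=golf -> take RIGHT -> golf
i=1: L=hotel, R=echo=BASE -> take LEFT -> hotel
i=2: BASE=charlie L=hotel R=india all differ -> CONFLICT
i=3: L=delta=BASE, R=echo -> take RIGHT -> echo
Conflict count: 1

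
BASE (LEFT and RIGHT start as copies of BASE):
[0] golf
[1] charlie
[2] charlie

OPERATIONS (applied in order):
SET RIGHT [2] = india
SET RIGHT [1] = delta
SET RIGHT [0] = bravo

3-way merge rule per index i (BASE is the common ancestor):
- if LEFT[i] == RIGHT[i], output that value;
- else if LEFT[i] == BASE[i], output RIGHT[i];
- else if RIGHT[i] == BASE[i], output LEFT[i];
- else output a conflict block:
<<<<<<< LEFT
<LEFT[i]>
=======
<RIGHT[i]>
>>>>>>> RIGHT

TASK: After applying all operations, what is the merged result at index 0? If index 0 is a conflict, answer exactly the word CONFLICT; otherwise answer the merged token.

Final LEFT:  [golf, charlie, charlie]
Final RIGHT: [bravo, delta, india]
i=0: L=golf=BASE, R=bravo -> take RIGHT -> bravo
i=1: L=charlie=BASE, R=delta -> take RIGHT -> delta
i=2: L=charlie=BASE, R=india -> take RIGHT -> india
Index 0 -> bravo

Answer: bravo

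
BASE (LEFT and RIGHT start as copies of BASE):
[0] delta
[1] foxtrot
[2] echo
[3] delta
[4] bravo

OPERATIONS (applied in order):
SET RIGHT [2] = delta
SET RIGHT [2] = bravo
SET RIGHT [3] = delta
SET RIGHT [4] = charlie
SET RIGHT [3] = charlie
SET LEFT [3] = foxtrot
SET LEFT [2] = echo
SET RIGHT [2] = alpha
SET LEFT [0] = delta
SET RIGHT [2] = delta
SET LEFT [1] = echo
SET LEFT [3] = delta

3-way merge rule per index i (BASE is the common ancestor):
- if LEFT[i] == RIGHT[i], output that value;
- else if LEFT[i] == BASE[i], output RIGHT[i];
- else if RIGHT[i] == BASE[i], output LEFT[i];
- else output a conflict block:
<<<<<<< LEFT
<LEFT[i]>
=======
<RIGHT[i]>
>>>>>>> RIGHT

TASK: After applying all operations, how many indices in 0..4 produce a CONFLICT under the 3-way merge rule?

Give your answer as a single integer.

Final LEFT:  [delta, echo, echo, delta, bravo]
Final RIGHT: [delta, foxtrot, delta, charlie, charlie]
i=0: L=delta R=delta -> agree -> delta
i=1: L=echo, R=foxtrot=BASE -> take LEFT -> echo
i=2: L=echo=BASE, R=delta -> take RIGHT -> delta
i=3: L=delta=BASE, R=charlie -> take RIGHT -> charlie
i=4: L=bravo=BASE, R=charlie -> take RIGHT -> charlie
Conflict count: 0

Answer: 0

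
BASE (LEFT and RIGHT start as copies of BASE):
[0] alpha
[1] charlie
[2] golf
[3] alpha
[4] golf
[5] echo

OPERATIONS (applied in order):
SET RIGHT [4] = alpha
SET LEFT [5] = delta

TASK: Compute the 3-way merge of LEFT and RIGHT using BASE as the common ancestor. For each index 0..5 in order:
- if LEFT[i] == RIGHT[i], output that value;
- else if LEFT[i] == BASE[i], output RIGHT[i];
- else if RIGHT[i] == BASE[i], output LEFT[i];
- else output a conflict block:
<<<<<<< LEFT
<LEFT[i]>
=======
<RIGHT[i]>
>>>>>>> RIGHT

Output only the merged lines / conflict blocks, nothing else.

Answer: alpha
charlie
golf
alpha
alpha
delta

Derivation:
Final LEFT:  [alpha, charlie, golf, alpha, golf, delta]
Final RIGHT: [alpha, charlie, golf, alpha, alpha, echo]
i=0: L=alpha R=alpha -> agree -> alpha
i=1: L=charlie R=charlie -> agree -> charlie
i=2: L=golf R=golf -> agree -> golf
i=3: L=alpha R=alpha -> agree -> alpha
i=4: L=golf=BASE, R=alpha -> take RIGHT -> alpha
i=5: L=delta, R=echo=BASE -> take LEFT -> delta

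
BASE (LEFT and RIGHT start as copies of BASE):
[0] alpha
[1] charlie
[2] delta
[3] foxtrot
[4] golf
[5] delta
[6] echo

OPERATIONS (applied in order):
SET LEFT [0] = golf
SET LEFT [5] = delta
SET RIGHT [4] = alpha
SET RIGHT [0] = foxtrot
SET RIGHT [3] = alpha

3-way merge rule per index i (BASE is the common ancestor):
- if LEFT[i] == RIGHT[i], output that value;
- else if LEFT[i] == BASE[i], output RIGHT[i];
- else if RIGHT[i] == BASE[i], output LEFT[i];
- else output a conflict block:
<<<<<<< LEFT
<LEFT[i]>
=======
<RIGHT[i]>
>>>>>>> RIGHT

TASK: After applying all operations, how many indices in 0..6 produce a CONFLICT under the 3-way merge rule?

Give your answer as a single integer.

Final LEFT:  [golf, charlie, delta, foxtrot, golf, delta, echo]
Final RIGHT: [foxtrot, charlie, delta, alpha, alpha, delta, echo]
i=0: BASE=alpha L=golf R=foxtrot all differ -> CONFLICT
i=1: L=charlie R=charlie -> agree -> charlie
i=2: L=delta R=delta -> agree -> delta
i=3: L=foxtrot=BASE, R=alpha -> take RIGHT -> alpha
i=4: L=golf=BASE, R=alpha -> take RIGHT -> alpha
i=5: L=delta R=delta -> agree -> delta
i=6: L=echo R=echo -> agree -> echo
Conflict count: 1

Answer: 1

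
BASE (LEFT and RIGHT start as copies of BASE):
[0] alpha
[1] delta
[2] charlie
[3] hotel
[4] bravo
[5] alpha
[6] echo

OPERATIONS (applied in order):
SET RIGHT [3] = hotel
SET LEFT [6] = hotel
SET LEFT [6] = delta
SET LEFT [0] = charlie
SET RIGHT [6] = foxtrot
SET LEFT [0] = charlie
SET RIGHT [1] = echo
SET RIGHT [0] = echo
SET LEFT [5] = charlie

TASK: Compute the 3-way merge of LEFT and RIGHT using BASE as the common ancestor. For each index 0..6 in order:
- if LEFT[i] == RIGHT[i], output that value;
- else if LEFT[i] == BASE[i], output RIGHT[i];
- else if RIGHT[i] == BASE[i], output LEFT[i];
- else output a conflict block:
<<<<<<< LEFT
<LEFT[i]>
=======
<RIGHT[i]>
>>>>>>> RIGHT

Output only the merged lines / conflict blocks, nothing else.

Final LEFT:  [charlie, delta, charlie, hotel, bravo, charlie, delta]
Final RIGHT: [echo, echo, charlie, hotel, bravo, alpha, foxtrot]
i=0: BASE=alpha L=charlie R=echo all differ -> CONFLICT
i=1: L=delta=BASE, R=echo -> take RIGHT -> echo
i=2: L=charlie R=charlie -> agree -> charlie
i=3: L=hotel R=hotel -> agree -> hotel
i=4: L=bravo R=bravo -> agree -> bravo
i=5: L=charlie, R=alpha=BASE -> take LEFT -> charlie
i=6: BASE=echo L=delta R=foxtrot all differ -> CONFLICT

Answer: <<<<<<< LEFT
charlie
=======
echo
>>>>>>> RIGHT
echo
charlie
hotel
bravo
charlie
<<<<<<< LEFT
delta
=======
foxtrot
>>>>>>> RIGHT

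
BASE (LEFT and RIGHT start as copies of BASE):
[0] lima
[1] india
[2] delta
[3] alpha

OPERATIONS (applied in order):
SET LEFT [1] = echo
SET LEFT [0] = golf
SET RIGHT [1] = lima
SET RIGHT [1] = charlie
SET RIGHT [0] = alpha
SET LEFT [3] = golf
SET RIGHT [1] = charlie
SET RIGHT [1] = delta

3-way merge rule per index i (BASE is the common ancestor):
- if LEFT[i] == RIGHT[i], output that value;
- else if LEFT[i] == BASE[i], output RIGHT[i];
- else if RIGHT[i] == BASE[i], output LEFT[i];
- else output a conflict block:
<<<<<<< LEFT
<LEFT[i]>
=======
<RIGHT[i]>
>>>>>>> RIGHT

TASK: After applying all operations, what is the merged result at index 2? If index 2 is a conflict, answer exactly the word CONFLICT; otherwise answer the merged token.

Answer: delta

Derivation:
Final LEFT:  [golf, echo, delta, golf]
Final RIGHT: [alpha, delta, delta, alpha]
i=0: BASE=lima L=golf R=alpha all differ -> CONFLICT
i=1: BASE=india L=echo R=delta all differ -> CONFLICT
i=2: L=delta R=delta -> agree -> delta
i=3: L=golf, R=alpha=BASE -> take LEFT -> golf
Index 2 -> delta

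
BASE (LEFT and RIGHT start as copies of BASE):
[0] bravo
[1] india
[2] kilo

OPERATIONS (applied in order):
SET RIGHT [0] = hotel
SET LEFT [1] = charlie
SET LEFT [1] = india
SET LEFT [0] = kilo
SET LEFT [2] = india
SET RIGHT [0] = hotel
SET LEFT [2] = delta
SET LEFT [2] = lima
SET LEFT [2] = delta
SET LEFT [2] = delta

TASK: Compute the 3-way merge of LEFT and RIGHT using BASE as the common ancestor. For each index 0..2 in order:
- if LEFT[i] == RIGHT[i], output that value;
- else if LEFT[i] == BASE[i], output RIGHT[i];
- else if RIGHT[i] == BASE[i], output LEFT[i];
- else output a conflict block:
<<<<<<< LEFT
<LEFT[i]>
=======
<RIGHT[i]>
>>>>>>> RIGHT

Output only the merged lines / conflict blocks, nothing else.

Final LEFT:  [kilo, india, delta]
Final RIGHT: [hotel, india, kilo]
i=0: BASE=bravo L=kilo R=hotel all differ -> CONFLICT
i=1: L=india R=india -> agree -> india
i=2: L=delta, R=kilo=BASE -> take LEFT -> delta

Answer: <<<<<<< LEFT
kilo
=======
hotel
>>>>>>> RIGHT
india
delta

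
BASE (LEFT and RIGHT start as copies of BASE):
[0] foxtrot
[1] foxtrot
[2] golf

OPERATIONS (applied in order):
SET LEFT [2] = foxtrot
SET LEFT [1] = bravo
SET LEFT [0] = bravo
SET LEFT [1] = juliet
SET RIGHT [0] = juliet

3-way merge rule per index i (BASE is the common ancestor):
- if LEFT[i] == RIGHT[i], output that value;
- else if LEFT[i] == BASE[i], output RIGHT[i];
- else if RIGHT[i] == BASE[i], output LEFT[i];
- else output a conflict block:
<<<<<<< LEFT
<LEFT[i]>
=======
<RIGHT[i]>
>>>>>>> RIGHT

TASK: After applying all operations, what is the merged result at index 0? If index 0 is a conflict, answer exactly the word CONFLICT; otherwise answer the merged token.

Final LEFT:  [bravo, juliet, foxtrot]
Final RIGHT: [juliet, foxtrot, golf]
i=0: BASE=foxtrot L=bravo R=juliet all differ -> CONFLICT
i=1: L=juliet, R=foxtrot=BASE -> take LEFT -> juliet
i=2: L=foxtrot, R=golf=BASE -> take LEFT -> foxtrot
Index 0 -> CONFLICT

Answer: CONFLICT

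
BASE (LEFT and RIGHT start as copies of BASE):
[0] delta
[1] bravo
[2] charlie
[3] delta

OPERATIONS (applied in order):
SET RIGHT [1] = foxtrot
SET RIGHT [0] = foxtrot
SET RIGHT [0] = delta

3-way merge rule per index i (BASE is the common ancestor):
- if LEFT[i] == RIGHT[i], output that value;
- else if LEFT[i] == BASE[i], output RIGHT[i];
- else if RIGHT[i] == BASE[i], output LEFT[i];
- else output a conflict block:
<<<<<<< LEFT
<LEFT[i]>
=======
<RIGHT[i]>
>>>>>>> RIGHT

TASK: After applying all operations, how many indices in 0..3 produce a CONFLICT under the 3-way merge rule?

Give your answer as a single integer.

Answer: 0

Derivation:
Final LEFT:  [delta, bravo, charlie, delta]
Final RIGHT: [delta, foxtrot, charlie, delta]
i=0: L=delta R=delta -> agree -> delta
i=1: L=bravo=BASE, R=foxtrot -> take RIGHT -> foxtrot
i=2: L=charlie R=charlie -> agree -> charlie
i=3: L=delta R=delta -> agree -> delta
Conflict count: 0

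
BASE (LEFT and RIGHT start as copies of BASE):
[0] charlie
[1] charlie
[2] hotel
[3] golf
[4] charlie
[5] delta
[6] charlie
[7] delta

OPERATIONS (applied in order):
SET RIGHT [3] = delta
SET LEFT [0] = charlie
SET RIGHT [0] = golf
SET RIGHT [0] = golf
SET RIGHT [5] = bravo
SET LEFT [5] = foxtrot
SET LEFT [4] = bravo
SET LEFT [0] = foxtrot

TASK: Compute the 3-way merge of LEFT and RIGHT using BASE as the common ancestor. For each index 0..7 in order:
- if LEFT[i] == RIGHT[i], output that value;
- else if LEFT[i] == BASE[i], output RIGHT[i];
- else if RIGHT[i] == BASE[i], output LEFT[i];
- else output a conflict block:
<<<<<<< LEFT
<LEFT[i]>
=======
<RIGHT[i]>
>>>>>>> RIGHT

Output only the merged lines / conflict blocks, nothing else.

Final LEFT:  [foxtrot, charlie, hotel, golf, bravo, foxtrot, charlie, delta]
Final RIGHT: [golf, charlie, hotel, delta, charlie, bravo, charlie, delta]
i=0: BASE=charlie L=foxtrot R=golf all differ -> CONFLICT
i=1: L=charlie R=charlie -> agree -> charlie
i=2: L=hotel R=hotel -> agree -> hotel
i=3: L=golf=BASE, R=delta -> take RIGHT -> delta
i=4: L=bravo, R=charlie=BASE -> take LEFT -> bravo
i=5: BASE=delta L=foxtrot R=bravo all differ -> CONFLICT
i=6: L=charlie R=charlie -> agree -> charlie
i=7: L=delta R=delta -> agree -> delta

Answer: <<<<<<< LEFT
foxtrot
=======
golf
>>>>>>> RIGHT
charlie
hotel
delta
bravo
<<<<<<< LEFT
foxtrot
=======
bravo
>>>>>>> RIGHT
charlie
delta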